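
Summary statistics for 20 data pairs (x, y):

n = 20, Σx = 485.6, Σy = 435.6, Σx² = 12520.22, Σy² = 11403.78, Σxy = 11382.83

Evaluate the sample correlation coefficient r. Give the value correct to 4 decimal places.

r = (nΣxy − ΣxΣy) / √[(nΣx² − (Σx)²)(nΣy² − (Σy)²)]
Numerator: 20×11382.83 − 485.6×435.6 = 16129.24
Denominator: √[(250404.4 − 235807.36)(228075.6 − 189747.36)] = √[14597.04 × 38328.24] = 23653.3053
r = 16129.24 / 23653.3053 ≈ 0.6819

0.6819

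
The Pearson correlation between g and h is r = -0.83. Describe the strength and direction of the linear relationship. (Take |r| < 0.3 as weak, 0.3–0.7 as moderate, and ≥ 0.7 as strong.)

strong negative

r = -0.83 < 0 so the relationship is negative.
|r| = 0.83, which falls in the strong range.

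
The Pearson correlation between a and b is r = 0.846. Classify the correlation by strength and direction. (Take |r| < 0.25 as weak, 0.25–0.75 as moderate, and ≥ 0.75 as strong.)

r = 0.846 > 0 so the relationship is positive.
|r| = 0.846, which falls in the strong range.

strong positive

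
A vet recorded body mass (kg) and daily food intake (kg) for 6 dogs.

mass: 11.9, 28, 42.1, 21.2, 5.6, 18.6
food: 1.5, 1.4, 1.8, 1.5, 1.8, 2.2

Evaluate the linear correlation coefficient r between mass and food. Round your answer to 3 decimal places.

n = 6, Σx = 127.4, Σy = 10.2, Σx² = 3524.78, Σy² = 17.78, Σxy = 215.63
nΣxy − ΣxΣy = 1293.78 − 1299.48 = -5.7
nΣx² − (Σx)² = 21148.68 − 16230.76 = 4917.92; nΣy² − (Σy)² = 106.68 − 104.04 = 2.64
r = -5.7 / √(4917.92 × 2.64) = -5.7 / 113.9443 ≈ -0.050

-0.050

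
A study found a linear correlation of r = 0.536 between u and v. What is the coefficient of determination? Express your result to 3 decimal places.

r² = (0.536)² = 0.287

0.287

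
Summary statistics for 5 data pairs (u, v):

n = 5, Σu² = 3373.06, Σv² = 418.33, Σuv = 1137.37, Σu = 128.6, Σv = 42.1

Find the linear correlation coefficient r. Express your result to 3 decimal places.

0.844

r = (nΣuv − ΣuΣv) / √[(nΣu² − (Σu)²)(nΣv² − (Σv)²)]
Numerator: 5×1137.37 − 128.6×42.1 = 272.79
Denominator: √[(16865.3 − 16537.96)(2091.65 − 1772.41)] = √[327.34 × 319.24] = 323.2646
r = 272.79 / 323.2646 ≈ 0.844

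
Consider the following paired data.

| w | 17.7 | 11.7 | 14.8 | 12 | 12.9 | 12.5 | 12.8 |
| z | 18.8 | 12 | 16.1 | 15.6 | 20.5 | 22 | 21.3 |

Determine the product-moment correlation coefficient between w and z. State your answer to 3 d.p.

n = 7, Σw = 94.4, Σz = 126.3, Σw² = 1299.72, Σz² = 2357.95, Σwz = 1710.73
nΣwz − ΣwΣz = 11975.11 − 11922.72 = 52.39
nΣw² − (Σw)² = 9098.04 − 8911.36 = 186.68; nΣz² − (Σz)² = 16505.65 − 15951.69 = 553.96
r = 52.39 / √(186.68 × 553.96) = 52.39 / 321.5793 ≈ 0.163

0.163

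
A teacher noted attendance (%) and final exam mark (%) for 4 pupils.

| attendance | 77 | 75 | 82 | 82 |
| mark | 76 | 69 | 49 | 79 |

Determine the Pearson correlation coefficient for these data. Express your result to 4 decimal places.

-0.3053

n = 4, Σx = 316, Σy = 273, Σx² = 25002, Σy² = 19179, Σxy = 21523
nΣxy − ΣxΣy = 86092 − 86268 = -176
nΣx² − (Σx)² = 100008 − 99856 = 152; nΣy² − (Σy)² = 76716 − 74529 = 2187
r = -176 / √(152 × 2187) = -176 / 576.5622 ≈ -0.3053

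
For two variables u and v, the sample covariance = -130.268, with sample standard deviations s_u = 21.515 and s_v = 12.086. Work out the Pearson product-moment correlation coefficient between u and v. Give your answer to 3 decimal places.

-0.501

r = Cov(u,v) / (s_u · s_v) = -130.268 / (21.515 × 12.086)
  = -130.268 / 260.0303 ≈ -0.501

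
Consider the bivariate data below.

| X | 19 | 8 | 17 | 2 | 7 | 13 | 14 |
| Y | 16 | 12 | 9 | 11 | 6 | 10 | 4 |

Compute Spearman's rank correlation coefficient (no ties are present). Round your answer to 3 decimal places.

0.107

Rank X: 7, 3, 6, 1, 2, 4, 5
Rank Y: 7, 6, 3, 5, 2, 4, 1
d = rank(X) − rank(Y): 0, -3, 3, -4, 0, 0, 4; Σd² = 50
ρ = 1 − 6Σd² / [n(n²−1)] = 1 − 6×50 / (7×48) = 1 − 300/336 ≈ 0.107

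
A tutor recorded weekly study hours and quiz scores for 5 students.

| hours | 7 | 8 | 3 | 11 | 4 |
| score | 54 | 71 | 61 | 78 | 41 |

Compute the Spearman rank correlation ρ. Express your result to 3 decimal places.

Rank hours: 3, 4, 1, 5, 2
Rank score: 2, 4, 3, 5, 1
d = rank(hours) − rank(score): 1, 0, -2, 0, 1; Σd² = 6
ρ = 1 − 6Σd² / [n(n²−1)] = 1 − 6×6 / (5×24) = 1 − 36/120 ≈ 0.700

0.700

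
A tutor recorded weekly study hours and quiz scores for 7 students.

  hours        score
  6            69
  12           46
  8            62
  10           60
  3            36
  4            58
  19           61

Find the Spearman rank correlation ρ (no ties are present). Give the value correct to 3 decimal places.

Rank hours: 3, 6, 4, 5, 1, 2, 7
Rank score: 7, 2, 6, 4, 1, 3, 5
d = rank(hours) − rank(score): -4, 4, -2, 1, 0, -1, 2; Σd² = 42
ρ = 1 − 6Σd² / [n(n²−1)] = 1 − 6×42 / (7×48) = 1 − 252/336 ≈ 0.250

0.250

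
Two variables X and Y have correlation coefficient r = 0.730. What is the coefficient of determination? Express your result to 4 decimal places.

0.5329

r² = (0.730)² = 0.5329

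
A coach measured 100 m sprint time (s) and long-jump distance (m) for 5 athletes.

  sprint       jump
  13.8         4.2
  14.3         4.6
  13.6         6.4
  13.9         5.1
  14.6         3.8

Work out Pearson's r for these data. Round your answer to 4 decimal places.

n = 5, Σx = 70.2, Σy = 24.1, Σx² = 986.26, Σy² = 120.21, Σxy = 337.15
nΣxy − ΣxΣy = 1685.75 − 1691.82 = -6.07
nΣx² − (Σx)² = 4931.3 − 4928.04 = 3.26; nΣy² − (Σy)² = 601.05 − 580.81 = 20.24
r = -6.07 / √(3.26 × 20.24) = -6.07 / 8.1230 ≈ -0.7473

-0.7473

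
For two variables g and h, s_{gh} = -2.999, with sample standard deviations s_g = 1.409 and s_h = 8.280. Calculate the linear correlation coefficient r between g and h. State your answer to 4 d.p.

-0.2571

r = Cov(g,h) / (s_g · s_h) = -2.999 / (1.409 × 8.280)
  = -2.999 / 11.6665 ≈ -0.2571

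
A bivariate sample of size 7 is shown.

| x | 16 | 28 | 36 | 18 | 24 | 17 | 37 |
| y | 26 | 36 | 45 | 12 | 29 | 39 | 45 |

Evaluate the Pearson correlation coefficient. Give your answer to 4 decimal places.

0.7189

n = 7, Σx = 176, Σy = 232, Σx² = 4894, Σy² = 8528, Σxy = 6284
nΣxy − ΣxΣy = 43988 − 40832 = 3156
nΣx² − (Σx)² = 34258 − 30976 = 3282; nΣy² − (Σy)² = 59696 − 53824 = 5872
r = 3156 / √(3282 × 5872) = 3156 / 4389.9777 ≈ 0.7189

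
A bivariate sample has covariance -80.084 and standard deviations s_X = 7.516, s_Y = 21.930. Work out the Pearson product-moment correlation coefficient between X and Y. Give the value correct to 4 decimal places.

r = Cov(X,Y) / (s_X · s_Y) = -80.084 / (7.516 × 21.930)
  = -80.084 / 164.8259 ≈ -0.4859

-0.4859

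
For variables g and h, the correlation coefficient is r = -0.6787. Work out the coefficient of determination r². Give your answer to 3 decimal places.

r² = (-0.6787)² = 0.461

0.461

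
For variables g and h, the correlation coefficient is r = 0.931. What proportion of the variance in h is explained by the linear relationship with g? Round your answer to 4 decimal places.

r² = (0.931)² = 0.8668

0.8668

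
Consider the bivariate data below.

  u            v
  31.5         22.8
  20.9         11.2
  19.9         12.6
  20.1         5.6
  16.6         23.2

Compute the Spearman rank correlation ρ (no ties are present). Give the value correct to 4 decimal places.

-0.3000

Rank u: 5, 4, 2, 3, 1
Rank v: 4, 2, 3, 1, 5
d = rank(u) − rank(v): 1, 2, -1, 2, -4; Σd² = 26
ρ = 1 − 6Σd² / [n(n²−1)] = 1 − 6×26 / (5×24) = 1 − 156/120 ≈ -0.3000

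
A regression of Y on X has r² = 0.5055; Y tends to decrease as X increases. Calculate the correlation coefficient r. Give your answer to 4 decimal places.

-0.7110

|r| = √0.5055 = 0.7110
The association is negative, so r = −0.7110.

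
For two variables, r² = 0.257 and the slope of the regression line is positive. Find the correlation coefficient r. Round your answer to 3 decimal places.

|r| = √0.257 = 0.507
The association is positive, so r = 0.507.

0.507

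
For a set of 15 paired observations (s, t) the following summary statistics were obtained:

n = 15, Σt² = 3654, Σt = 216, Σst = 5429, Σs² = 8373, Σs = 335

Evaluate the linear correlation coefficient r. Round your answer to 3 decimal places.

r = (nΣst − ΣsΣt) / √[(nΣs² − (Σs)²)(nΣt² − (Σt)²)]
Numerator: 15×5429 − 335×216 = 9075
Denominator: √[(125595 − 112225)(54810 − 46656)] = √[13370 × 8154] = 10441.2154
r = 9075 / 10441.2154 ≈ 0.869

0.869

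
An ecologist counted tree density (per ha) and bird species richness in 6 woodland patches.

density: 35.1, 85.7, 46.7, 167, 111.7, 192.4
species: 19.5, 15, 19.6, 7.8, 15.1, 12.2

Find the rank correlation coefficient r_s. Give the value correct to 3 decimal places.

-0.829

Rank density: 1, 3, 2, 5, 4, 6
Rank species: 5, 3, 6, 1, 4, 2
d = rank(density) − rank(species): -4, 0, -4, 4, 0, 4; Σd² = 64
ρ = 1 − 6Σd² / [n(n²−1)] = 1 − 6×64 / (6×35) = 1 − 384/210 ≈ -0.829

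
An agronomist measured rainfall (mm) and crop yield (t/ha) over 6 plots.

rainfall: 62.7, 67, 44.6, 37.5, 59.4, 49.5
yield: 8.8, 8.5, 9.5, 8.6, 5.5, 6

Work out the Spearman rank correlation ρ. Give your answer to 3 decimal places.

Rank rainfall: 5, 6, 2, 1, 4, 3
Rank yield: 5, 3, 6, 4, 1, 2
d = rank(rainfall) − rank(yield): 0, 3, -4, -3, 3, 1; Σd² = 44
ρ = 1 − 6Σd² / [n(n²−1)] = 1 − 6×44 / (6×35) = 1 − 264/210 ≈ -0.257

-0.257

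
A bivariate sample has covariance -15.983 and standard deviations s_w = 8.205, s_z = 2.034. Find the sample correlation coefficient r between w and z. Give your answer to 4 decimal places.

-0.9577

r = Cov(w,z) / (s_w · s_z) = -15.983 / (8.205 × 2.034)
  = -15.983 / 16.6890 ≈ -0.9577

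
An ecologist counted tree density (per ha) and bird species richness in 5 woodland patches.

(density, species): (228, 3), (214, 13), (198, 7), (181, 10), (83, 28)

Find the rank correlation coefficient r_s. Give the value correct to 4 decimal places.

-0.7000

Rank density: 5, 4, 3, 2, 1
Rank species: 1, 4, 2, 3, 5
d = rank(density) − rank(species): 4, 0, 1, -1, -4; Σd² = 34
ρ = 1 − 6Σd² / [n(n²−1)] = 1 − 6×34 / (5×24) = 1 − 204/120 ≈ -0.7000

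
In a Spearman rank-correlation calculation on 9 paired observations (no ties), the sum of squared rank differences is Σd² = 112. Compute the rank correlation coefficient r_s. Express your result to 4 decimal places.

0.0667

ρ = 1 − 6Σd² / [n(n²−1)] = 1 − 6×112 / (9×80)
  = 1 − 672/720 = 1 − 0.93333 ≈ 0.0667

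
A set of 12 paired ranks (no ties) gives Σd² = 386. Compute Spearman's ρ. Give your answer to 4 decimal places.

-0.3497

ρ = 1 − 6Σd² / [n(n²−1)] = 1 − 6×386 / (12×143)
  = 1 − 2316/1716 = 1 − 1.34965 ≈ -0.3497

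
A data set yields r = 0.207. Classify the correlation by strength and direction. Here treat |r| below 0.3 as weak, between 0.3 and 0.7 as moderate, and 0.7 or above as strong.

r = 0.207 > 0 so the relationship is positive.
|r| = 0.207, which falls in the weak range.

weak positive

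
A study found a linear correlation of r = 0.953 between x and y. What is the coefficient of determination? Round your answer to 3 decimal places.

0.908

r² = (0.953)² = 0.908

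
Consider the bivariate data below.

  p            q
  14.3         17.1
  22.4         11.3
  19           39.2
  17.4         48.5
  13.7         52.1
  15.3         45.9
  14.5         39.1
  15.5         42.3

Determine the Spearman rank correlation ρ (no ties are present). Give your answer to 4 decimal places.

-0.3333

Rank p: 2, 8, 7, 6, 1, 4, 3, 5
Rank q: 2, 1, 4, 7, 8, 6, 3, 5
d = rank(p) − rank(q): 0, 7, 3, -1, -7, -2, 0, 0; Σd² = 112
ρ = 1 − 6Σd² / [n(n²−1)] = 1 − 6×112 / (8×63) = 1 − 672/504 ≈ -0.3333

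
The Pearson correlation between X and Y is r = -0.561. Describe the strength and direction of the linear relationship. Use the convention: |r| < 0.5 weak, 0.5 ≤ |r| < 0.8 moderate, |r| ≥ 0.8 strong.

moderate negative

r = -0.561 < 0 so the relationship is negative.
|r| = 0.561, which falls in the moderate range.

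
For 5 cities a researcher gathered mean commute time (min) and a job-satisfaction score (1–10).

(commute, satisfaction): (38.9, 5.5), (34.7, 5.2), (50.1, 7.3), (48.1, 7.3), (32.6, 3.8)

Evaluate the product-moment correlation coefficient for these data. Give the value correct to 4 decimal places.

n = 5, Σx = 204.4, Σy = 29.1, Σx² = 8603.68, Σy² = 178.31, Σxy = 1235.13
nΣxy − ΣxΣy = 6175.65 − 5948.04 = 227.61
nΣx² − (Σx)² = 43018.4 − 41779.36 = 1239.04; nΣy² − (Σy)² = 891.55 − 846.81 = 44.74
r = 227.61 / √(1239.04 × 44.74) = 227.61 / 235.4456 ≈ 0.9667

0.9667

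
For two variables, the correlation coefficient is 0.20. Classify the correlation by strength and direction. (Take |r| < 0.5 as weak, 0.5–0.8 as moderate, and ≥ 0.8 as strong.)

weak positive

r = 0.20 > 0 so the relationship is positive.
|r| = 0.20, which falls in the weak range.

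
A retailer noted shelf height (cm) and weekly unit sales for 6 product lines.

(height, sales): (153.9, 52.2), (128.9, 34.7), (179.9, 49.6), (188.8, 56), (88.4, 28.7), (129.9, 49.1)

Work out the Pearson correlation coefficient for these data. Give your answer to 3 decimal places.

n = 6, Σx = 869.8, Σy = 270.3, Σx² = 132998.44, Σy² = 12759.59, Σxy = 40917.42
nΣxy − ΣxΣy = 245504.52 − 235106.94 = 10397.58
nΣx² − (Σx)² = 797990.64 − 756552.04 = 41438.6; nΣy² − (Σy)² = 76557.54 − 73062.09 = 3495.45
r = 10397.58 / √(41438.6 × 3495.45) = 10397.58 / 12035.2214 ≈ 0.864

0.864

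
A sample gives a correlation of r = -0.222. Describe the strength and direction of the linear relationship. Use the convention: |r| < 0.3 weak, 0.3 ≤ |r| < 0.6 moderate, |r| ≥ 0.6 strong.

r = -0.222 < 0 so the relationship is negative.
|r| = 0.222, which falls in the weak range.

weak negative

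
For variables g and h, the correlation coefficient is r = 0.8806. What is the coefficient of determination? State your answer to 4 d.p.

r² = (0.8806)² = 0.7755

0.7755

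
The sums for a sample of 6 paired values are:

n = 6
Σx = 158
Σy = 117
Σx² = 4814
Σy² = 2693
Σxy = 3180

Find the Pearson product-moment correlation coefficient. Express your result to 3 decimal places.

0.191

r = (nΣxy − ΣxΣy) / √[(nΣx² − (Σx)²)(nΣy² − (Σy)²)]
Numerator: 6×3180 − 158×117 = 594
Denominator: √[(28884 − 24964)(16158 − 13689)] = √[3920 × 2469] = 3111.0256
r = 594 / 3111.0256 ≈ 0.191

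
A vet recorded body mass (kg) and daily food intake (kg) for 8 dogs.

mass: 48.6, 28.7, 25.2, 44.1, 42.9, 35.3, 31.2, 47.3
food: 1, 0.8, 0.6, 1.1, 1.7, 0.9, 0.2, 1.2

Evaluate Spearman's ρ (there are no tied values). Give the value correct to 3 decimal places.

0.714

Rank mass: 8, 2, 1, 6, 5, 4, 3, 7
Rank food: 5, 3, 2, 6, 8, 4, 1, 7
d = rank(mass) − rank(food): 3, -1, -1, 0, -3, 0, 2, 0; Σd² = 24
ρ = 1 − 6Σd² / [n(n²−1)] = 1 − 6×24 / (8×63) = 1 − 144/504 ≈ 0.714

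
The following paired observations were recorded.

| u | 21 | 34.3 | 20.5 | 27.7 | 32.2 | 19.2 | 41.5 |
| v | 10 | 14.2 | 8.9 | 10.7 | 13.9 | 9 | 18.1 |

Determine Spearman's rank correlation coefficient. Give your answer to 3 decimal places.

Rank u: 3, 6, 2, 4, 5, 1, 7
Rank v: 3, 6, 1, 4, 5, 2, 7
d = rank(u) − rank(v): 0, 0, 1, 0, 0, -1, 0; Σd² = 2
ρ = 1 − 6Σd² / [n(n²−1)] = 1 − 6×2 / (7×48) = 1 − 12/336 ≈ 0.964

0.964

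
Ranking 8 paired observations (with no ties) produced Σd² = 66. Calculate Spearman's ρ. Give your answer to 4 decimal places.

ρ = 1 − 6Σd² / [n(n²−1)] = 1 − 6×66 / (8×63)
  = 1 − 396/504 = 1 − 0.78571 ≈ 0.2143

0.2143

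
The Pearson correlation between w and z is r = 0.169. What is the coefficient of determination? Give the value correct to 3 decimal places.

r² = (0.169)² = 0.029

0.029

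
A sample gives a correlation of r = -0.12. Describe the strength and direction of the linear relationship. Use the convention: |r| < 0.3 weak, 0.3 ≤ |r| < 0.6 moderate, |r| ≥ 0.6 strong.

weak negative

r = -0.12 < 0 so the relationship is negative.
|r| = 0.12, which falls in the weak range.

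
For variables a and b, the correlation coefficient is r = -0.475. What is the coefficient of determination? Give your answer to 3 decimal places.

0.226

r² = (-0.475)² = 0.226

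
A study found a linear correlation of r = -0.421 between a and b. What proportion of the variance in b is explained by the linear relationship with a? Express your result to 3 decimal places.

r² = (-0.421)² = 0.177

0.177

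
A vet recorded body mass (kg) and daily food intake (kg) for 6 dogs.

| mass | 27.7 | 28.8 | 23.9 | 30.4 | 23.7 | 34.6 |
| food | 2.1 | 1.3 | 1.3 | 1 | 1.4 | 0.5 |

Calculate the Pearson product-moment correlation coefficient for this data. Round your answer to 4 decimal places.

n = 6, Σx = 169.1, Σy = 7.6, Σx² = 4850.95, Σy² = 11, Σxy = 207.56
nΣxy − ΣxΣy = 1245.36 − 1285.16 = -39.8
nΣx² − (Σx)² = 29105.7 − 28594.81 = 510.89; nΣy² − (Σy)² = 66 − 57.76 = 8.24
r = -39.8 / √(510.89 × 8.24) = -39.8 / 64.8825 ≈ -0.6134

-0.6134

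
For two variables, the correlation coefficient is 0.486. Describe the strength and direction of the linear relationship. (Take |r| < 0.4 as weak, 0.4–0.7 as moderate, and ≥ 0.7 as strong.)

r = 0.486 > 0 so the relationship is positive.
|r| = 0.486, which falls in the moderate range.

moderate positive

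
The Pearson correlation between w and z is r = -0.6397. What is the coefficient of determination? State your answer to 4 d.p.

r² = (-0.6397)² = 0.4092

0.4092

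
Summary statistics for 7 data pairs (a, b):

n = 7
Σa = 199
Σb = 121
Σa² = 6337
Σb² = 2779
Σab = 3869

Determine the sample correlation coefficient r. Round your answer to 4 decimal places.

0.6278

r = (nΣab − ΣaΣb) / √[(nΣa² − (Σa)²)(nΣb² − (Σb)²)]
Numerator: 7×3869 − 199×121 = 3004
Denominator: √[(44359 − 39601)(19453 − 14641)] = √[4758 × 4812] = 4784.9238
r = 3004 / 4784.9238 ≈ 0.6278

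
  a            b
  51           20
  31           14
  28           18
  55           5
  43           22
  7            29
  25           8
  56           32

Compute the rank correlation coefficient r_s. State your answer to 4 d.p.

0.0952

Rank a: 6, 4, 3, 7, 5, 1, 2, 8
Rank b: 5, 3, 4, 1, 6, 7, 2, 8
d = rank(a) − rank(b): 1, 1, -1, 6, -1, -6, 0, 0; Σd² = 76
ρ = 1 − 6Σd² / [n(n²−1)] = 1 − 6×76 / (8×63) = 1 − 456/504 ≈ 0.0952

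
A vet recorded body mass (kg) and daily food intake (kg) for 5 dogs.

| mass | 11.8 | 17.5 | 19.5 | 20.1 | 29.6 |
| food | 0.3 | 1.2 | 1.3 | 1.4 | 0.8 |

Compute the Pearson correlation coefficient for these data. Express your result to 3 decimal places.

n = 5, Σx = 98.5, Σy = 5, Σx² = 2105.91, Σy² = 5.82, Σxy = 101.71
nΣxy − ΣxΣy = 508.55 − 492.5 = 16.05
nΣx² − (Σx)² = 10529.55 − 9702.25 = 827.3; nΣy² − (Σy)² = 29.1 − 25 = 4.1
r = 16.05 / √(827.3 × 4.1) = 16.05 / 58.2403 ≈ 0.276

0.276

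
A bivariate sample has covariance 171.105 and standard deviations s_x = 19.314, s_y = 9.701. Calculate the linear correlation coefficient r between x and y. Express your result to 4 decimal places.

r = Cov(x,y) / (s_x · s_y) = 171.105 / (19.314 × 9.701)
  = 171.105 / 187.3651 ≈ 0.9132

0.9132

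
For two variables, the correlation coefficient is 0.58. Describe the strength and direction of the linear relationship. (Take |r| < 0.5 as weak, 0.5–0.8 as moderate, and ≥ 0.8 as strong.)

r = 0.58 > 0 so the relationship is positive.
|r| = 0.58, which falls in the moderate range.

moderate positive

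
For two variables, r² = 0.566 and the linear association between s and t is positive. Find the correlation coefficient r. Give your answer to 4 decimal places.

0.7523

|r| = √0.566 = 0.7523
The association is positive, so r = 0.7523.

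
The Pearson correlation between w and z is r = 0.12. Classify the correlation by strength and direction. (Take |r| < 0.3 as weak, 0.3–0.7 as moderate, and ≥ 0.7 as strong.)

weak positive

r = 0.12 > 0 so the relationship is positive.
|r| = 0.12, which falls in the weak range.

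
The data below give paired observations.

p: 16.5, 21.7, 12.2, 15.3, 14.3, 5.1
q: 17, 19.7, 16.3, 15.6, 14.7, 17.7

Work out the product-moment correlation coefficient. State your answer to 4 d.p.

0.2816

n = 6, Σp = 85.1, Σq = 101, Σp² = 1356.57, Σq² = 1715.52, Σpq = 1446.01
nΣpq − ΣpΣq = 8676.06 − 8595.1 = 80.96
nΣp² − (Σp)² = 8139.42 − 7242.01 = 897.41; nΣq² − (Σq)² = 10293.12 − 10201 = 92.12
r = 80.96 / √(897.41 × 92.12) = 80.96 / 287.5229 ≈ 0.2816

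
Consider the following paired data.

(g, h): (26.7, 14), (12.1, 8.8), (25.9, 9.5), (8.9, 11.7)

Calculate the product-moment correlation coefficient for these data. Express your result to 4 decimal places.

0.3208

n = 4, Σg = 73.6, Σh = 44, Σg² = 1609.32, Σh² = 500.58, Σgh = 830.46
nΣgh − ΣgΣh = 3321.84 − 3238.4 = 83.44
nΣg² − (Σg)² = 6437.28 − 5416.96 = 1020.32; nΣh² − (Σh)² = 2002.32 − 1936 = 66.32
r = 83.44 / √(1020.32 × 66.32) = 83.44 / 260.1300 ≈ 0.3208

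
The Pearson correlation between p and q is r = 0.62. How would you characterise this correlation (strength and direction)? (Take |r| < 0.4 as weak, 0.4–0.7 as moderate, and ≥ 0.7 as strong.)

r = 0.62 > 0 so the relationship is positive.
|r| = 0.62, which falls in the moderate range.

moderate positive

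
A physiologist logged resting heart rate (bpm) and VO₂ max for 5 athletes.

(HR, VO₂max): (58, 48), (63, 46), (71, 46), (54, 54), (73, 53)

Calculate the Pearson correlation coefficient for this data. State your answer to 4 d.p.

-0.2037

n = 5, Σx = 319, Σy = 247, Σx² = 20619, Σy² = 12261, Σxy = 15733
nΣxy − ΣxΣy = 78665 − 78793 = -128
nΣx² − (Σx)² = 103095 − 101761 = 1334; nΣy² − (Σy)² = 61305 − 61009 = 296
r = -128 / √(1334 × 296) = -128 / 628.3820 ≈ -0.2037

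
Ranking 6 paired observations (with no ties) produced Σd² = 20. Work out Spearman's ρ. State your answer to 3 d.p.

ρ = 1 − 6Σd² / [n(n²−1)] = 1 − 6×20 / (6×35)
  = 1 − 120/210 = 1 − 0.5714 ≈ 0.429

0.429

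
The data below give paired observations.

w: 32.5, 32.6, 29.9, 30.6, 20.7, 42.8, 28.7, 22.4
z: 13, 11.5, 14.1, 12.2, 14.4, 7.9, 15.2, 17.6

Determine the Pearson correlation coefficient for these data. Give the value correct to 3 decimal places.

n = 8, Σw = 240.2, Σz = 105.9, Σw² = 7535.16, Σz² = 1459.47, Σwz = 3058.99
nΣwz − ΣwΣz = 24471.92 − 25437.18 = -965.26
nΣw² − (Σw)² = 60281.28 − 57696.04 = 2585.24; nΣz² − (Σz)² = 11675.76 − 11214.81 = 460.95
r = -965.26 / √(2585.24 × 460.95) = -965.26 / 1091.6347 ≈ -0.884

-0.884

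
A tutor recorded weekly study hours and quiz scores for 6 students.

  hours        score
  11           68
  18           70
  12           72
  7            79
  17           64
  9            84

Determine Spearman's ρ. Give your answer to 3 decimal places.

Rank hours: 3, 6, 4, 1, 5, 2
Rank score: 2, 3, 4, 5, 1, 6
d = rank(hours) − rank(score): 1, 3, 0, -4, 4, -4; Σd² = 58
ρ = 1 − 6Σd² / [n(n²−1)] = 1 − 6×58 / (6×35) = 1 − 348/210 ≈ -0.657

-0.657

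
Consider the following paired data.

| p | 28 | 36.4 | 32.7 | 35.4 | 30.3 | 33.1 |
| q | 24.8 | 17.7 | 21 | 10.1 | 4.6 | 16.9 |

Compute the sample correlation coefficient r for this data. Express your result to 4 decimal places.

n = 6, Σp = 195.9, Σq = 95.1, Σp² = 6445.11, Σq² = 1778.11, Σpq = 3081.69
nΣpq − ΣpΣq = 18490.14 − 18630.09 = -139.95
nΣp² − (Σp)² = 38670.66 − 38376.81 = 293.85; nΣq² − (Σq)² = 10668.66 − 9044.01 = 1624.65
r = -139.95 / √(293.85 × 1624.65) = -139.95 / 690.9438 ≈ -0.2025

-0.2025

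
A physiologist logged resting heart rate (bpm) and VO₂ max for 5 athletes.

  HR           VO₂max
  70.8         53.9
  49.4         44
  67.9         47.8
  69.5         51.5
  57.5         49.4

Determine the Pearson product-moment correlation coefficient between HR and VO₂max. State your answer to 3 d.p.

0.823

n = 5, Σx = 315.1, Σy = 246.6, Σx² = 20199.91, Σy² = 12218.66, Σxy = 15655.09
nΣxy − ΣxΣy = 78275.45 − 77703.66 = 571.79
nΣx² − (Σx)² = 100999.55 − 99288.01 = 1711.54; nΣy² − (Σy)² = 61093.3 − 60811.56 = 281.74
r = 571.79 / √(1711.54 × 281.74) = 571.79 / 694.4129 ≈ 0.823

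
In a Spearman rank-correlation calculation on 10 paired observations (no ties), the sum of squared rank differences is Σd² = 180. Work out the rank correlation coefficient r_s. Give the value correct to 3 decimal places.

-0.091

ρ = 1 − 6Σd² / [n(n²−1)] = 1 − 6×180 / (10×99)
  = 1 − 1080/990 = 1 − 1.0909 ≈ -0.091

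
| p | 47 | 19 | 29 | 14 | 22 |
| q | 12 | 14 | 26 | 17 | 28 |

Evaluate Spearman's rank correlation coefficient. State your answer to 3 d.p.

Rank p: 5, 2, 4, 1, 3
Rank q: 1, 2, 4, 3, 5
d = rank(p) − rank(q): 4, 0, 0, -2, -2; Σd² = 24
ρ = 1 − 6Σd² / [n(n²−1)] = 1 − 6×24 / (5×24) = 1 − 144/120 ≈ -0.200

-0.200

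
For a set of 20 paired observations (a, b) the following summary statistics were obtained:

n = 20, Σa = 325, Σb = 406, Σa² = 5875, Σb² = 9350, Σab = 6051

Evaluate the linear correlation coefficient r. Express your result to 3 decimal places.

-0.674

r = (nΣab − ΣaΣb) / √[(nΣa² − (Σa)²)(nΣb² − (Σb)²)]
Numerator: 20×6051 − 325×406 = -10930
Denominator: √[(117500 − 105625)(187000 − 164836)] = √[11875 × 22164] = 16223.3628
r = -10930 / 16223.3628 ≈ -0.674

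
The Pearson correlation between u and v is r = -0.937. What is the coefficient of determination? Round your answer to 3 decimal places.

0.878

r² = (-0.937)² = 0.878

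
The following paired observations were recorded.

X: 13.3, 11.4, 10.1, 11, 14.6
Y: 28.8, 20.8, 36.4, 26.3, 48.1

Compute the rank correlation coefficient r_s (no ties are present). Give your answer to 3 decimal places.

Rank X: 4, 3, 1, 2, 5
Rank Y: 3, 1, 4, 2, 5
d = rank(X) − rank(Y): 1, 2, -3, 0, 0; Σd² = 14
ρ = 1 − 6Σd² / [n(n²−1)] = 1 − 6×14 / (5×24) = 1 − 84/120 ≈ 0.300

0.300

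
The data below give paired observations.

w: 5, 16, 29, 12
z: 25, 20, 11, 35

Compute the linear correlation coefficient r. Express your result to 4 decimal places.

-0.7479

n = 4, Σw = 62, Σz = 91, Σw² = 1266, Σz² = 2371, Σwz = 1184
nΣwz − ΣwΣz = 4736 − 5642 = -906
nΣw² − (Σw)² = 5064 − 3844 = 1220; nΣz² − (Σz)² = 9484 − 8281 = 1203
r = -906 / √(1220 × 1203) = -906 / 1211.4702 ≈ -0.7479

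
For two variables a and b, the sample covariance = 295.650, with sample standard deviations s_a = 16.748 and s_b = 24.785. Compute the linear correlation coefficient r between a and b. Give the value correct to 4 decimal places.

0.7122

r = Cov(a,b) / (s_a · s_b) = 295.650 / (16.748 × 24.785)
  = 295.650 / 415.0992 ≈ 0.7122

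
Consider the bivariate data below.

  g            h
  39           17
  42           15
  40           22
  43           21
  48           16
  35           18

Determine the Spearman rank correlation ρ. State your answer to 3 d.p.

Rank g: 2, 4, 3, 5, 6, 1
Rank h: 3, 1, 6, 5, 2, 4
d = rank(g) − rank(h): -1, 3, -3, 0, 4, -3; Σd² = 44
ρ = 1 − 6Σd² / [n(n²−1)] = 1 − 6×44 / (6×35) = 1 − 264/210 ≈ -0.257

-0.257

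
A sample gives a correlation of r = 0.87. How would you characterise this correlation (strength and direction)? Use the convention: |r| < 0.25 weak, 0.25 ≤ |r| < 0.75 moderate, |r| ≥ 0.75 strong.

strong positive

r = 0.87 > 0 so the relationship is positive.
|r| = 0.87, which falls in the strong range.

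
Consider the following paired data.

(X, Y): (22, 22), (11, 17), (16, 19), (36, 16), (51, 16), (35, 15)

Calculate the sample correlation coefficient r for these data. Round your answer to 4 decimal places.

n = 6, ΣX = 171, ΣY = 105, ΣX² = 5983, ΣY² = 1871, ΣXY = 2892
nΣXY − ΣXΣY = 17352 − 17955 = -603
nΣX² − (ΣX)² = 35898 − 29241 = 6657; nΣY² − (ΣY)² = 11226 − 11025 = 201
r = -603 / √(6657 × 201) = -603 / 1156.7441 ≈ -0.5213

-0.5213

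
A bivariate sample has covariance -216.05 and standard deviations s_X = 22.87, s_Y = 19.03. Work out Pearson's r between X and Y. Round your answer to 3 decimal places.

-0.496

r = Cov(X,Y) / (s_X · s_Y) = -216.05 / (22.87 × 19.03)
  = -216.05 / 435.2161 ≈ -0.496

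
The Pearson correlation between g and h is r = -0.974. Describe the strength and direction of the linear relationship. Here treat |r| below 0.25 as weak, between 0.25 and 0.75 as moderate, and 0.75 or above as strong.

strong negative

r = -0.974 < 0 so the relationship is negative.
|r| = 0.974, which falls in the strong range.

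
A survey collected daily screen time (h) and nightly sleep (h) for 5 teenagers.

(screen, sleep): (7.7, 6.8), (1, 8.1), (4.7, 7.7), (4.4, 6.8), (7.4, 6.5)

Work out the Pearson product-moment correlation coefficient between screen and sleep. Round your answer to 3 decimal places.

-0.844

n = 5, Σx = 25.2, Σy = 35.9, Σx² = 156.5, Σy² = 259.63, Σxy = 174.67
nΣxy − ΣxΣy = 873.35 − 904.68 = -31.33
nΣx² − (Σx)² = 782.5 − 635.04 = 147.46; nΣy² − (Σy)² = 1298.15 − 1288.81 = 9.34
r = -31.33 / √(147.46 × 9.34) = -31.33 / 37.1117 ≈ -0.844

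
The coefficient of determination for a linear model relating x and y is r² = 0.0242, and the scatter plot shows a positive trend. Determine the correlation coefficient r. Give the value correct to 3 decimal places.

|r| = √0.0242 = 0.156
The association is positive, so r = 0.156.

0.156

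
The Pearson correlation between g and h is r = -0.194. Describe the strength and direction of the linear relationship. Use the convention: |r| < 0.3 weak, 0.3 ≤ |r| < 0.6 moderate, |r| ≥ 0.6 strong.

r = -0.194 < 0 so the relationship is negative.
|r| = 0.194, which falls in the weak range.

weak negative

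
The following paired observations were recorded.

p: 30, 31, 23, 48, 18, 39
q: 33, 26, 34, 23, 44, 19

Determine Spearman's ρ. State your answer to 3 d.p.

-0.943

Rank p: 3, 4, 2, 6, 1, 5
Rank q: 4, 3, 5, 2, 6, 1
d = rank(p) − rank(q): -1, 1, -3, 4, -5, 4; Σd² = 68
ρ = 1 − 6Σd² / [n(n²−1)] = 1 − 6×68 / (6×35) = 1 − 408/210 ≈ -0.943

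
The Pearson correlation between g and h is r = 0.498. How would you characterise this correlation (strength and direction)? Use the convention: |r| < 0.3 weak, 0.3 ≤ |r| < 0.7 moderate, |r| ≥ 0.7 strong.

r = 0.498 > 0 so the relationship is positive.
|r| = 0.498, which falls in the moderate range.

moderate positive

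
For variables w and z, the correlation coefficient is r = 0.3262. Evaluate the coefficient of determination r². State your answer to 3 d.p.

0.106

r² = (0.3262)² = 0.106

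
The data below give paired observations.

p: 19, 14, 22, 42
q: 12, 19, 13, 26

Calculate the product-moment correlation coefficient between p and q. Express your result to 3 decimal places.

n = 4, Σp = 97, Σq = 70, Σp² = 2805, Σq² = 1350, Σpq = 1872
nΣpq − ΣpΣq = 7488 − 6790 = 698
nΣp² − (Σp)² = 11220 − 9409 = 1811; nΣq² − (Σq)² = 5400 − 4900 = 500
r = 698 / √(1811 × 500) = 698 / 951.5776 ≈ 0.734

0.734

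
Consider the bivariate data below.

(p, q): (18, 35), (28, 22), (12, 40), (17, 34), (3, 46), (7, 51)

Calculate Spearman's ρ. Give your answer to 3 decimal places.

-0.886

Rank p: 5, 6, 3, 4, 1, 2
Rank q: 3, 1, 4, 2, 5, 6
d = rank(p) − rank(q): 2, 5, -1, 2, -4, -4; Σd² = 66
ρ = 1 − 6Σd² / [n(n²−1)] = 1 − 6×66 / (6×35) = 1 − 396/210 ≈ -0.886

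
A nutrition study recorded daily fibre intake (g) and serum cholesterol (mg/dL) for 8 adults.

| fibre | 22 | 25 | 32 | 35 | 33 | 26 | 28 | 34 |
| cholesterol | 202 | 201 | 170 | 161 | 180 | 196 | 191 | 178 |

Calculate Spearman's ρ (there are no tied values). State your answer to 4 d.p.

Rank fibre: 1, 2, 5, 8, 6, 3, 4, 7
Rank cholesterol: 8, 7, 2, 1, 4, 6, 5, 3
d = rank(fibre) − rank(cholesterol): -7, -5, 3, 7, 2, -3, -1, 4; Σd² = 162
ρ = 1 − 6Σd² / [n(n²−1)] = 1 − 6×162 / (8×63) = 1 − 972/504 ≈ -0.9286

-0.9286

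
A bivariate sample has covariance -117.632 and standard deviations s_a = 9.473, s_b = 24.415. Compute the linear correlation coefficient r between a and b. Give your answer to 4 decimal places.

-0.5086

r = Cov(a,b) / (s_a · s_b) = -117.632 / (9.473 × 24.415)
  = -117.632 / 231.2833 ≈ -0.5086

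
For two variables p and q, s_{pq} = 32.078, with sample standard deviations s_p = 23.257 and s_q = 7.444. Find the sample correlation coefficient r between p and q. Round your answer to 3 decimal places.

r = Cov(p,q) / (s_p · s_q) = 32.078 / (23.257 × 7.444)
  = 32.078 / 173.1251 ≈ 0.185

0.185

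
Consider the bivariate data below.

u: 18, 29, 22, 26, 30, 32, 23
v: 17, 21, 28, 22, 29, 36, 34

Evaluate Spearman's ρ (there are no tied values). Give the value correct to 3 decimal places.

0.571

Rank u: 1, 5, 2, 4, 6, 7, 3
Rank v: 1, 2, 4, 3, 5, 7, 6
d = rank(u) − rank(v): 0, 3, -2, 1, 1, 0, -3; Σd² = 24
ρ = 1 − 6Σd² / [n(n²−1)] = 1 − 6×24 / (7×48) = 1 − 144/336 ≈ 0.571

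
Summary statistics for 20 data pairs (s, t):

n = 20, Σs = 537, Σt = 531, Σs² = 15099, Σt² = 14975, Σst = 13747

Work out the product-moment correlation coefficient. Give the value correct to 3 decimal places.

r = (nΣst − ΣsΣt) / √[(nΣs² − (Σs)²)(nΣt² − (Σt)²)]
Numerator: 20×13747 − 537×531 = -10207
Denominator: √[(301980 − 288369)(299500 − 281961)] = √[13611 × 17539] = 15450.6741
r = -10207 / 15450.6741 ≈ -0.661

-0.661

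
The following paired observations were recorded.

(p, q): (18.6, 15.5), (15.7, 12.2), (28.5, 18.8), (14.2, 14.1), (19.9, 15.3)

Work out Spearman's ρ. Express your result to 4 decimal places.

Rank p: 3, 2, 5, 1, 4
Rank q: 4, 1, 5, 2, 3
d = rank(p) − rank(q): -1, 1, 0, -1, 1; Σd² = 4
ρ = 1 − 6Σd² / [n(n²−1)] = 1 − 6×4 / (5×24) = 1 − 24/120 ≈ 0.8000

0.8000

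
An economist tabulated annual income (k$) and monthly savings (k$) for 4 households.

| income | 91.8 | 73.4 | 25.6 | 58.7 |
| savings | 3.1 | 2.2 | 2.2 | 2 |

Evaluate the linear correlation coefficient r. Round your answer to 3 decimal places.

0.658

n = 4, Σx = 249.5, Σy = 9.5, Σx² = 17915.85, Σy² = 23.29, Σxy = 619.78
nΣxy − ΣxΣy = 2479.12 − 2370.25 = 108.87
nΣx² − (Σx)² = 71663.4 − 62250.25 = 9413.15; nΣy² − (Σy)² = 93.16 − 90.25 = 2.91
r = 108.87 / √(9413.15 × 2.91) = 108.87 / 165.5061 ≈ 0.658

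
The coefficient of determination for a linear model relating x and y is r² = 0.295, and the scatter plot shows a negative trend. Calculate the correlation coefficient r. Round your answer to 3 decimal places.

-0.543

|r| = √0.295 = 0.543
The association is negative, so r = −0.543.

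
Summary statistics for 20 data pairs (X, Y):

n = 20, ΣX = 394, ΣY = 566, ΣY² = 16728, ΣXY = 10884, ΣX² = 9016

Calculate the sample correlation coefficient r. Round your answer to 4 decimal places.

-0.2821

r = (nΣXY − ΣXΣY) / √[(nΣX² − (ΣX)²)(nΣY² − (ΣY)²)]
Numerator: 20×10884 − 394×566 = -5324
Denominator: √[(180320 − 155236)(334560 − 320356)] = √[25084 × 14204] = 18875.7288
r = -5324 / 18875.7288 ≈ -0.2821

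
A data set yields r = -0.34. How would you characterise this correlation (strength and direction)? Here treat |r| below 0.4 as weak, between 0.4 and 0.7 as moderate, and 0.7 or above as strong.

weak negative

r = -0.34 < 0 so the relationship is negative.
|r| = 0.34, which falls in the weak range.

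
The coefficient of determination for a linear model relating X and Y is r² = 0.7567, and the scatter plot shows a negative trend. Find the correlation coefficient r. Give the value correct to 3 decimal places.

|r| = √0.7567 = 0.870
The association is negative, so r = −0.870.

-0.870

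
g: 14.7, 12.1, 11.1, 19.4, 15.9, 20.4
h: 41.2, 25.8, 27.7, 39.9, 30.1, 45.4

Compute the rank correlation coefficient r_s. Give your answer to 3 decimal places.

Rank g: 3, 2, 1, 5, 4, 6
Rank h: 5, 1, 2, 4, 3, 6
d = rank(g) − rank(h): -2, 1, -1, 1, 1, 0; Σd² = 8
ρ = 1 − 6Σd² / [n(n²−1)] = 1 − 6×8 / (6×35) = 1 − 48/210 ≈ 0.771

0.771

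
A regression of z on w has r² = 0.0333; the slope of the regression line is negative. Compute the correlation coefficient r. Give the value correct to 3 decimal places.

-0.182

|r| = √0.0333 = 0.182
The association is negative, so r = −0.182.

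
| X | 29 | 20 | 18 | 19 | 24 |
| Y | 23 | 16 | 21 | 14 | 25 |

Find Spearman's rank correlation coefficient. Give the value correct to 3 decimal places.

0.600

Rank X: 5, 3, 1, 2, 4
Rank Y: 4, 2, 3, 1, 5
d = rank(X) − rank(Y): 1, 1, -2, 1, -1; Σd² = 8
ρ = 1 − 6Σd² / [n(n²−1)] = 1 − 6×8 / (5×24) = 1 − 48/120 ≈ 0.600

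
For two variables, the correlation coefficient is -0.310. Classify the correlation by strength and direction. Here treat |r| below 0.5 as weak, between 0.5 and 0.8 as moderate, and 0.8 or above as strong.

r = -0.310 < 0 so the relationship is negative.
|r| = 0.310, which falls in the weak range.

weak negative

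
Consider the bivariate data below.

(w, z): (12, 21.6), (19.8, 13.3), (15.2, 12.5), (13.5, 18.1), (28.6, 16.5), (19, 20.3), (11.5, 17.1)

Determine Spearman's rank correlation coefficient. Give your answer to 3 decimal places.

Rank w: 2, 6, 4, 3, 7, 5, 1
Rank z: 7, 2, 1, 5, 3, 6, 4
d = rank(w) − rank(z): -5, 4, 3, -2, 4, -1, -3; Σd² = 80
ρ = 1 − 6Σd² / [n(n²−1)] = 1 − 6×80 / (7×48) = 1 − 480/336 ≈ -0.429

-0.429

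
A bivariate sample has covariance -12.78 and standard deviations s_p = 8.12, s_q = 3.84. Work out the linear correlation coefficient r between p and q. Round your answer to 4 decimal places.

r = Cov(p,q) / (s_p · s_q) = -12.78 / (8.12 × 3.84)
  = -12.78 / 31.1808 ≈ -0.4099

-0.4099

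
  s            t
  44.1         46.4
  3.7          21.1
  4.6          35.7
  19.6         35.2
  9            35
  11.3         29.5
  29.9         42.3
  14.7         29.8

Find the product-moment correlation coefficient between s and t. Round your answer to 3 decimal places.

n = 8, Σs = 136.9, Σt = 275, Σs² = 3682.61, Σt² = 9884.28, Σst = 5329.63
nΣst − ΣsΣt = 42637.04 − 37647.5 = 4989.54
nΣs² − (Σs)² = 29460.88 − 18741.61 = 10719.27; nΣt² − (Σt)² = 79074.24 − 75625 = 3449.24
r = 4989.54 / √(10719.27 × 3449.24) = 4989.54 / 6080.5703 ≈ 0.821

0.821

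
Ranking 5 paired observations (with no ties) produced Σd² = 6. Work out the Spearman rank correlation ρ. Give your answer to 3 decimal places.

0.700

ρ = 1 − 6Σd² / [n(n²−1)] = 1 − 6×6 / (5×24)
  = 1 − 36/120 = 1 − 0.3000 ≈ 0.700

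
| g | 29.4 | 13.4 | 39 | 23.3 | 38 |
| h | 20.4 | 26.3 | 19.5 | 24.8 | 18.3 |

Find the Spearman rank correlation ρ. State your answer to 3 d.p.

Rank g: 3, 1, 5, 2, 4
Rank h: 3, 5, 2, 4, 1
d = rank(g) − rank(h): 0, -4, 3, -2, 3; Σd² = 38
ρ = 1 − 6Σd² / [n(n²−1)] = 1 − 6×38 / (5×24) = 1 − 228/120 ≈ -0.900

-0.900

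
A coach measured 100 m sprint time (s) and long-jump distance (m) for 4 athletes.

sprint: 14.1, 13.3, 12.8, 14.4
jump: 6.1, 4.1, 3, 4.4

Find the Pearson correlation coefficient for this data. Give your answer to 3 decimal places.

0.730

n = 4, Σx = 54.6, Σy = 17.6, Σx² = 746.9, Σy² = 82.38, Σxy = 242.3
nΣxy − ΣxΣy = 969.2 − 960.96 = 8.24
nΣx² − (Σx)² = 2987.6 − 2981.16 = 6.44; nΣy² − (Σy)² = 329.52 − 309.76 = 19.76
r = 8.24 / √(6.44 × 19.76) = 8.24 / 11.2807 ≈ 0.730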